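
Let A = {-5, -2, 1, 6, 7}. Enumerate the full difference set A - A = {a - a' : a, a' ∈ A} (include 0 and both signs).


A - A = {a - a' : a, a' ∈ A}.
Compute a - a' for each ordered pair (a, a'):
a = -5: -5--5=0, -5--2=-3, -5-1=-6, -5-6=-11, -5-7=-12
a = -2: -2--5=3, -2--2=0, -2-1=-3, -2-6=-8, -2-7=-9
a = 1: 1--5=6, 1--2=3, 1-1=0, 1-6=-5, 1-7=-6
a = 6: 6--5=11, 6--2=8, 6-1=5, 6-6=0, 6-7=-1
a = 7: 7--5=12, 7--2=9, 7-1=6, 7-6=1, 7-7=0
Collecting distinct values (and noting 0 appears from a-a):
A - A = {-12, -11, -9, -8, -6, -5, -3, -1, 0, 1, 3, 5, 6, 8, 9, 11, 12}
|A - A| = 17

A - A = {-12, -11, -9, -8, -6, -5, -3, -1, 0, 1, 3, 5, 6, 8, 9, 11, 12}


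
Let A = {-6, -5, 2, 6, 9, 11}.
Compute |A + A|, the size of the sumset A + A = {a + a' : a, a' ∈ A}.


A + A = {a + a' : a, a' ∈ A}; |A| = 6.
General bounds: 2|A| - 1 ≤ |A + A| ≤ |A|(|A|+1)/2, i.e. 11 ≤ |A + A| ≤ 21.
Lower bound 2|A|-1 is attained iff A is an arithmetic progression.
Enumerate sums a + a' for a ≤ a' (symmetric, so this suffices):
a = -6: -6+-6=-12, -6+-5=-11, -6+2=-4, -6+6=0, -6+9=3, -6+11=5
a = -5: -5+-5=-10, -5+2=-3, -5+6=1, -5+9=4, -5+11=6
a = 2: 2+2=4, 2+6=8, 2+9=11, 2+11=13
a = 6: 6+6=12, 6+9=15, 6+11=17
a = 9: 9+9=18, 9+11=20
a = 11: 11+11=22
Distinct sums: {-12, -11, -10, -4, -3, 0, 1, 3, 4, 5, 6, 8, 11, 12, 13, 15, 17, 18, 20, 22}
|A + A| = 20

|A + A| = 20


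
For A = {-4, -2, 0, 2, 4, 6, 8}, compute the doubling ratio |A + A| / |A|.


|A| = 7.
Compute A + A by enumerating all 49 pairs.
A + A = {-8, -6, -4, -2, 0, 2, 4, 6, 8, 10, 12, 14, 16}, so |A + A| = 13.
K = |A + A| / |A| = 13/7 (already in lowest terms) ≈ 1.8571.
Reference: AP of size 7 gives K = 13/7 ≈ 1.8571; a fully generic set of size 7 gives K ≈ 4.0000.

|A| = 7, |A + A| = 13, K = 13/7.


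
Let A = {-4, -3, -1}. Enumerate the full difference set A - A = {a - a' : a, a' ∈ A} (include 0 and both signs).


A - A = {a - a' : a, a' ∈ A}.
Compute a - a' for each ordered pair (a, a'):
a = -4: -4--4=0, -4--3=-1, -4--1=-3
a = -3: -3--4=1, -3--3=0, -3--1=-2
a = -1: -1--4=3, -1--3=2, -1--1=0
Collecting distinct values (and noting 0 appears from a-a):
A - A = {-3, -2, -1, 0, 1, 2, 3}
|A - A| = 7

A - A = {-3, -2, -1, 0, 1, 2, 3}


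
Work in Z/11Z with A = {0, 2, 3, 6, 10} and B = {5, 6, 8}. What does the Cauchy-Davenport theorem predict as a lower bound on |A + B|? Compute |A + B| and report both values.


Cauchy-Davenport: |A + B| ≥ min(p, |A| + |B| - 1) for A, B nonempty in Z/pZ.
|A| = 5, |B| = 3, p = 11.
CD lower bound = min(11, 5 + 3 - 1) = min(11, 7) = 7.
Compute A + B mod 11 directly:
a = 0: 0+5=5, 0+6=6, 0+8=8
a = 2: 2+5=7, 2+6=8, 2+8=10
a = 3: 3+5=8, 3+6=9, 3+8=0
a = 6: 6+5=0, 6+6=1, 6+8=3
a = 10: 10+5=4, 10+6=5, 10+8=7
A + B = {0, 1, 3, 4, 5, 6, 7, 8, 9, 10}, so |A + B| = 10.
Verify: 10 ≥ 7? Yes ✓.

CD lower bound = 7, actual |A + B| = 10.


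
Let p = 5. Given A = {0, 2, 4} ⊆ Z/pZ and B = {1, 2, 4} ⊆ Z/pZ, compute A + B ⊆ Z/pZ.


Work in Z/5Z: reduce every sum a + b modulo 5.
Enumerate all 9 pairs:
a = 0: 0+1=1, 0+2=2, 0+4=4
a = 2: 2+1=3, 2+2=4, 2+4=1
a = 4: 4+1=0, 4+2=1, 4+4=3
Distinct residues collected: {0, 1, 2, 3, 4}
|A + B| = 5 (out of 5 total residues).

A + B = {0, 1, 2, 3, 4}


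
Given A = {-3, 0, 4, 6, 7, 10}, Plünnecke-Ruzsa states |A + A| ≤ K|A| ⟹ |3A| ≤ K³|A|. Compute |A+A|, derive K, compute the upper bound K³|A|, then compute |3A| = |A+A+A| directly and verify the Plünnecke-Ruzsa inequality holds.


|A| = 6.
Step 1: Compute A + A by enumerating all 36 pairs.
A + A = {-6, -3, 0, 1, 3, 4, 6, 7, 8, 10, 11, 12, 13, 14, 16, 17, 20}, so |A + A| = 17.
Step 2: Doubling constant K = |A + A|/|A| = 17/6 = 17/6 ≈ 2.8333.
Step 3: Plünnecke-Ruzsa gives |3A| ≤ K³·|A| = (2.8333)³ · 6 ≈ 136.4722.
Step 4: Compute 3A = A + A + A directly by enumerating all triples (a,b,c) ∈ A³; |3A| = 31.
Step 5: Check 31 ≤ 136.4722? Yes ✓.

K = 17/6, Plünnecke-Ruzsa bound K³|A| ≈ 136.4722, |3A| = 31, inequality holds.


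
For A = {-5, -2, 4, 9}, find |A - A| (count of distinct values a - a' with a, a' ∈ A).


A - A = {a - a' : a, a' ∈ A}; |A| = 4.
Bounds: 2|A|-1 ≤ |A - A| ≤ |A|² - |A| + 1, i.e. 7 ≤ |A - A| ≤ 13.
Note: 0 ∈ A - A always (from a - a). The set is symmetric: if d ∈ A - A then -d ∈ A - A.
Enumerate nonzero differences d = a - a' with a > a' (then include -d):
Positive differences: {3, 5, 6, 9, 11, 14}
Full difference set: {0} ∪ (positive diffs) ∪ (negative diffs).
|A - A| = 1 + 2·6 = 13 (matches direct enumeration: 13).

|A - A| = 13


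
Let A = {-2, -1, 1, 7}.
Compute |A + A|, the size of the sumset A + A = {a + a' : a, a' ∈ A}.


A + A = {a + a' : a, a' ∈ A}; |A| = 4.
General bounds: 2|A| - 1 ≤ |A + A| ≤ |A|(|A|+1)/2, i.e. 7 ≤ |A + A| ≤ 10.
Lower bound 2|A|-1 is attained iff A is an arithmetic progression.
Enumerate sums a + a' for a ≤ a' (symmetric, so this suffices):
a = -2: -2+-2=-4, -2+-1=-3, -2+1=-1, -2+7=5
a = -1: -1+-1=-2, -1+1=0, -1+7=6
a = 1: 1+1=2, 1+7=8
a = 7: 7+7=14
Distinct sums: {-4, -3, -2, -1, 0, 2, 5, 6, 8, 14}
|A + A| = 10

|A + A| = 10


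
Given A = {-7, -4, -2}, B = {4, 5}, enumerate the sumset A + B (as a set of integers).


A + B = {a + b : a ∈ A, b ∈ B}.
Enumerate all |A|·|B| = 3·2 = 6 pairs (a, b) and collect distinct sums.
a = -7: -7+4=-3, -7+5=-2
a = -4: -4+4=0, -4+5=1
a = -2: -2+4=2, -2+5=3
Collecting distinct sums: A + B = {-3, -2, 0, 1, 2, 3}
|A + B| = 6

A + B = {-3, -2, 0, 1, 2, 3}


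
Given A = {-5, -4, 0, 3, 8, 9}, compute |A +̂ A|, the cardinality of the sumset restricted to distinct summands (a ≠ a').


Restricted sumset: A +̂ A = {a + a' : a ∈ A, a' ∈ A, a ≠ a'}.
Equivalently, take A + A and drop any sum 2a that is achievable ONLY as a + a for a ∈ A (i.e. sums representable only with equal summands).
Enumerate pairs (a, a') with a < a' (symmetric, so each unordered pair gives one sum; this covers all a ≠ a'):
  -5 + -4 = -9
  -5 + 0 = -5
  -5 + 3 = -2
  -5 + 8 = 3
  -5 + 9 = 4
  -4 + 0 = -4
  -4 + 3 = -1
  -4 + 8 = 4
  -4 + 9 = 5
  0 + 3 = 3
  0 + 8 = 8
  0 + 9 = 9
  3 + 8 = 11
  3 + 9 = 12
  8 + 9 = 17
Collected distinct sums: {-9, -5, -4, -2, -1, 3, 4, 5, 8, 9, 11, 12, 17}
|A +̂ A| = 13
(Reference bound: |A +̂ A| ≥ 2|A| - 3 for |A| ≥ 2, with |A| = 6 giving ≥ 9.)

|A +̂ A| = 13


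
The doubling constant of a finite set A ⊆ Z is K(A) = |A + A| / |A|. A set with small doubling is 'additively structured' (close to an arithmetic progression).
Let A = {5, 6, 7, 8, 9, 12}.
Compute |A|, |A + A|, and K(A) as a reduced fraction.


|A| = 6.
Compute A + A by enumerating all 36 pairs.
A + A = {10, 11, 12, 13, 14, 15, 16, 17, 18, 19, 20, 21, 24}, so |A + A| = 13.
K = |A + A| / |A| = 13/6 (already in lowest terms) ≈ 2.1667.
Reference: AP of size 6 gives K = 11/6 ≈ 1.8333; a fully generic set of size 6 gives K ≈ 3.5000.

|A| = 6, |A + A| = 13, K = 13/6.


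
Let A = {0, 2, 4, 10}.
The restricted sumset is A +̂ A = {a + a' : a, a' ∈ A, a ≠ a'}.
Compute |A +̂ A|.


Restricted sumset: A +̂ A = {a + a' : a ∈ A, a' ∈ A, a ≠ a'}.
Equivalently, take A + A and drop any sum 2a that is achievable ONLY as a + a for a ∈ A (i.e. sums representable only with equal summands).
Enumerate pairs (a, a') with a < a' (symmetric, so each unordered pair gives one sum; this covers all a ≠ a'):
  0 + 2 = 2
  0 + 4 = 4
  0 + 10 = 10
  2 + 4 = 6
  2 + 10 = 12
  4 + 10 = 14
Collected distinct sums: {2, 4, 6, 10, 12, 14}
|A +̂ A| = 6
(Reference bound: |A +̂ A| ≥ 2|A| - 3 for |A| ≥ 2, with |A| = 4 giving ≥ 5.)

|A +̂ A| = 6


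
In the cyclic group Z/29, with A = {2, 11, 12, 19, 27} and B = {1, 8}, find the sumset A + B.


Work in Z/29Z: reduce every sum a + b modulo 29.
Enumerate all 10 pairs:
a = 2: 2+1=3, 2+8=10
a = 11: 11+1=12, 11+8=19
a = 12: 12+1=13, 12+8=20
a = 19: 19+1=20, 19+8=27
a = 27: 27+1=28, 27+8=6
Distinct residues collected: {3, 6, 10, 12, 13, 19, 20, 27, 28}
|A + B| = 9 (out of 29 total residues).

A + B = {3, 6, 10, 12, 13, 19, 20, 27, 28}


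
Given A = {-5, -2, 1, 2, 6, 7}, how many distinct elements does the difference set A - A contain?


A - A = {a - a' : a, a' ∈ A}; |A| = 6.
Bounds: 2|A|-1 ≤ |A - A| ≤ |A|² - |A| + 1, i.e. 11 ≤ |A - A| ≤ 31.
Note: 0 ∈ A - A always (from a - a). The set is symmetric: if d ∈ A - A then -d ∈ A - A.
Enumerate nonzero differences d = a - a' with a > a' (then include -d):
Positive differences: {1, 3, 4, 5, 6, 7, 8, 9, 11, 12}
Full difference set: {0} ∪ (positive diffs) ∪ (negative diffs).
|A - A| = 1 + 2·10 = 21 (matches direct enumeration: 21).

|A - A| = 21


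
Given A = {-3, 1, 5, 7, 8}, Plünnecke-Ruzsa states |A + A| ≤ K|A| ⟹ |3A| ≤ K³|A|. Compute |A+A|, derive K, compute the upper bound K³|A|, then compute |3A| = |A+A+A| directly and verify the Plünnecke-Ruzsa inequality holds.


|A| = 5.
Step 1: Compute A + A by enumerating all 25 pairs.
A + A = {-6, -2, 2, 4, 5, 6, 8, 9, 10, 12, 13, 14, 15, 16}, so |A + A| = 14.
Step 2: Doubling constant K = |A + A|/|A| = 14/5 = 14/5 ≈ 2.8000.
Step 3: Plünnecke-Ruzsa gives |3A| ≤ K³·|A| = (2.8000)³ · 5 ≈ 109.7600.
Step 4: Compute 3A = A + A + A directly by enumerating all triples (a,b,c) ∈ A³; |3A| = 25.
Step 5: Check 25 ≤ 109.7600? Yes ✓.

K = 14/5, Plünnecke-Ruzsa bound K³|A| ≈ 109.7600, |3A| = 25, inequality holds.


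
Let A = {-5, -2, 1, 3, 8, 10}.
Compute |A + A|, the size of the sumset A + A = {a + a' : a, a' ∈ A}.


A + A = {a + a' : a, a' ∈ A}; |A| = 6.
General bounds: 2|A| - 1 ≤ |A + A| ≤ |A|(|A|+1)/2, i.e. 11 ≤ |A + A| ≤ 21.
Lower bound 2|A|-1 is attained iff A is an arithmetic progression.
Enumerate sums a + a' for a ≤ a' (symmetric, so this suffices):
a = -5: -5+-5=-10, -5+-2=-7, -5+1=-4, -5+3=-2, -5+8=3, -5+10=5
a = -2: -2+-2=-4, -2+1=-1, -2+3=1, -2+8=6, -2+10=8
a = 1: 1+1=2, 1+3=4, 1+8=9, 1+10=11
a = 3: 3+3=6, 3+8=11, 3+10=13
a = 8: 8+8=16, 8+10=18
a = 10: 10+10=20
Distinct sums: {-10, -7, -4, -2, -1, 1, 2, 3, 4, 5, 6, 8, 9, 11, 13, 16, 18, 20}
|A + A| = 18

|A + A| = 18


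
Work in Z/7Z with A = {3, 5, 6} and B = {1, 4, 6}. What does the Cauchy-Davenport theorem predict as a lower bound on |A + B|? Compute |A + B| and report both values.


Cauchy-Davenport: |A + B| ≥ min(p, |A| + |B| - 1) for A, B nonempty in Z/pZ.
|A| = 3, |B| = 3, p = 7.
CD lower bound = min(7, 3 + 3 - 1) = min(7, 5) = 5.
Compute A + B mod 7 directly:
a = 3: 3+1=4, 3+4=0, 3+6=2
a = 5: 5+1=6, 5+4=2, 5+6=4
a = 6: 6+1=0, 6+4=3, 6+6=5
A + B = {0, 2, 3, 4, 5, 6}, so |A + B| = 6.
Verify: 6 ≥ 5? Yes ✓.

CD lower bound = 5, actual |A + B| = 6.


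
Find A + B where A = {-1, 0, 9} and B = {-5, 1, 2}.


A + B = {a + b : a ∈ A, b ∈ B}.
Enumerate all |A|·|B| = 3·3 = 9 pairs (a, b) and collect distinct sums.
a = -1: -1+-5=-6, -1+1=0, -1+2=1
a = 0: 0+-5=-5, 0+1=1, 0+2=2
a = 9: 9+-5=4, 9+1=10, 9+2=11
Collecting distinct sums: A + B = {-6, -5, 0, 1, 2, 4, 10, 11}
|A + B| = 8

A + B = {-6, -5, 0, 1, 2, 4, 10, 11}


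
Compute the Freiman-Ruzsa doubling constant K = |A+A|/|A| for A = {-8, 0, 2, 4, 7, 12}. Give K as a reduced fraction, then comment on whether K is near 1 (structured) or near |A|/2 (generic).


|A| = 6.
Compute A + A by enumerating all 36 pairs.
A + A = {-16, -8, -6, -4, -1, 0, 2, 4, 6, 7, 8, 9, 11, 12, 14, 16, 19, 24}, so |A + A| = 18.
K = |A + A| / |A| = 18/6 = 3/1 ≈ 3.0000.
Reference: AP of size 6 gives K = 11/6 ≈ 1.8333; a fully generic set of size 6 gives K ≈ 3.5000.

|A| = 6, |A + A| = 18, K = 18/6 = 3/1.


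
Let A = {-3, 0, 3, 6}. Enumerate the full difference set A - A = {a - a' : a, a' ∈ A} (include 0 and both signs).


A - A = {a - a' : a, a' ∈ A}.
Compute a - a' for each ordered pair (a, a'):
a = -3: -3--3=0, -3-0=-3, -3-3=-6, -3-6=-9
a = 0: 0--3=3, 0-0=0, 0-3=-3, 0-6=-6
a = 3: 3--3=6, 3-0=3, 3-3=0, 3-6=-3
a = 6: 6--3=9, 6-0=6, 6-3=3, 6-6=0
Collecting distinct values (and noting 0 appears from a-a):
A - A = {-9, -6, -3, 0, 3, 6, 9}
|A - A| = 7

A - A = {-9, -6, -3, 0, 3, 6, 9}


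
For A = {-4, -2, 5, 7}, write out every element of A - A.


A - A = {a - a' : a, a' ∈ A}.
Compute a - a' for each ordered pair (a, a'):
a = -4: -4--4=0, -4--2=-2, -4-5=-9, -4-7=-11
a = -2: -2--4=2, -2--2=0, -2-5=-7, -2-7=-9
a = 5: 5--4=9, 5--2=7, 5-5=0, 5-7=-2
a = 7: 7--4=11, 7--2=9, 7-5=2, 7-7=0
Collecting distinct values (and noting 0 appears from a-a):
A - A = {-11, -9, -7, -2, 0, 2, 7, 9, 11}
|A - A| = 9

A - A = {-11, -9, -7, -2, 0, 2, 7, 9, 11}


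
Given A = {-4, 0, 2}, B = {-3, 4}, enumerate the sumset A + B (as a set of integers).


A + B = {a + b : a ∈ A, b ∈ B}.
Enumerate all |A|·|B| = 3·2 = 6 pairs (a, b) and collect distinct sums.
a = -4: -4+-3=-7, -4+4=0
a = 0: 0+-3=-3, 0+4=4
a = 2: 2+-3=-1, 2+4=6
Collecting distinct sums: A + B = {-7, -3, -1, 0, 4, 6}
|A + B| = 6

A + B = {-7, -3, -1, 0, 4, 6}


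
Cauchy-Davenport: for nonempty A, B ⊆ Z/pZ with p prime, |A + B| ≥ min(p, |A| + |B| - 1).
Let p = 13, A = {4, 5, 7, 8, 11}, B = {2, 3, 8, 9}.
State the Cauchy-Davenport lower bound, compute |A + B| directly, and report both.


Cauchy-Davenport: |A + B| ≥ min(p, |A| + |B| - 1) for A, B nonempty in Z/pZ.
|A| = 5, |B| = 4, p = 13.
CD lower bound = min(13, 5 + 4 - 1) = min(13, 8) = 8.
Compute A + B mod 13 directly:
a = 4: 4+2=6, 4+3=7, 4+8=12, 4+9=0
a = 5: 5+2=7, 5+3=8, 5+8=0, 5+9=1
a = 7: 7+2=9, 7+3=10, 7+8=2, 7+9=3
a = 8: 8+2=10, 8+3=11, 8+8=3, 8+9=4
a = 11: 11+2=0, 11+3=1, 11+8=6, 11+9=7
A + B = {0, 1, 2, 3, 4, 6, 7, 8, 9, 10, 11, 12}, so |A + B| = 12.
Verify: 12 ≥ 8? Yes ✓.

CD lower bound = 8, actual |A + B| = 12.


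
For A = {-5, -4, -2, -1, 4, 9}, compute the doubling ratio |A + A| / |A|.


|A| = 6.
Compute A + A by enumerating all 36 pairs.
A + A = {-10, -9, -8, -7, -6, -5, -4, -3, -2, -1, 0, 2, 3, 4, 5, 7, 8, 13, 18}, so |A + A| = 19.
K = |A + A| / |A| = 19/6 (already in lowest terms) ≈ 3.1667.
Reference: AP of size 6 gives K = 11/6 ≈ 1.8333; a fully generic set of size 6 gives K ≈ 3.5000.

|A| = 6, |A + A| = 19, K = 19/6.


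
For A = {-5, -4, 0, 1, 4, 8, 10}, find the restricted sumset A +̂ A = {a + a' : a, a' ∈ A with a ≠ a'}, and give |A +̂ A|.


Restricted sumset: A +̂ A = {a + a' : a ∈ A, a' ∈ A, a ≠ a'}.
Equivalently, take A + A and drop any sum 2a that is achievable ONLY as a + a for a ∈ A (i.e. sums representable only with equal summands).
Enumerate pairs (a, a') with a < a' (symmetric, so each unordered pair gives one sum; this covers all a ≠ a'):
  -5 + -4 = -9
  -5 + 0 = -5
  -5 + 1 = -4
  -5 + 4 = -1
  -5 + 8 = 3
  -5 + 10 = 5
  -4 + 0 = -4
  -4 + 1 = -3
  -4 + 4 = 0
  -4 + 8 = 4
  -4 + 10 = 6
  0 + 1 = 1
  0 + 4 = 4
  0 + 8 = 8
  0 + 10 = 10
  1 + 4 = 5
  1 + 8 = 9
  1 + 10 = 11
  4 + 8 = 12
  4 + 10 = 14
  8 + 10 = 18
Collected distinct sums: {-9, -5, -4, -3, -1, 0, 1, 3, 4, 5, 6, 8, 9, 10, 11, 12, 14, 18}
|A +̂ A| = 18
(Reference bound: |A +̂ A| ≥ 2|A| - 3 for |A| ≥ 2, with |A| = 7 giving ≥ 11.)

|A +̂ A| = 18


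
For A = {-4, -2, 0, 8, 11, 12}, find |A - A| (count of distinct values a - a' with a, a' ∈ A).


A - A = {a - a' : a, a' ∈ A}; |A| = 6.
Bounds: 2|A|-1 ≤ |A - A| ≤ |A|² - |A| + 1, i.e. 11 ≤ |A - A| ≤ 31.
Note: 0 ∈ A - A always (from a - a). The set is symmetric: if d ∈ A - A then -d ∈ A - A.
Enumerate nonzero differences d = a - a' with a > a' (then include -d):
Positive differences: {1, 2, 3, 4, 8, 10, 11, 12, 13, 14, 15, 16}
Full difference set: {0} ∪ (positive diffs) ∪ (negative diffs).
|A - A| = 1 + 2·12 = 25 (matches direct enumeration: 25).

|A - A| = 25


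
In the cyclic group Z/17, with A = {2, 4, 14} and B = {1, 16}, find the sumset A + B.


Work in Z/17Z: reduce every sum a + b modulo 17.
Enumerate all 6 pairs:
a = 2: 2+1=3, 2+16=1
a = 4: 4+1=5, 4+16=3
a = 14: 14+1=15, 14+16=13
Distinct residues collected: {1, 3, 5, 13, 15}
|A + B| = 5 (out of 17 total residues).

A + B = {1, 3, 5, 13, 15}


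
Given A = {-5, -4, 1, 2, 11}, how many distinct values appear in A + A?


A + A = {a + a' : a, a' ∈ A}; |A| = 5.
General bounds: 2|A| - 1 ≤ |A + A| ≤ |A|(|A|+1)/2, i.e. 9 ≤ |A + A| ≤ 15.
Lower bound 2|A|-1 is attained iff A is an arithmetic progression.
Enumerate sums a + a' for a ≤ a' (symmetric, so this suffices):
a = -5: -5+-5=-10, -5+-4=-9, -5+1=-4, -5+2=-3, -5+11=6
a = -4: -4+-4=-8, -4+1=-3, -4+2=-2, -4+11=7
a = 1: 1+1=2, 1+2=3, 1+11=12
a = 2: 2+2=4, 2+11=13
a = 11: 11+11=22
Distinct sums: {-10, -9, -8, -4, -3, -2, 2, 3, 4, 6, 7, 12, 13, 22}
|A + A| = 14

|A + A| = 14


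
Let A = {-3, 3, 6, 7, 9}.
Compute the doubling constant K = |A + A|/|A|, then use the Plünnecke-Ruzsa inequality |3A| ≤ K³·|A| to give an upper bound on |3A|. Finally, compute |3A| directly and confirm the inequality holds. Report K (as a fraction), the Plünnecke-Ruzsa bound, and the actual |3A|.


|A| = 5.
Step 1: Compute A + A by enumerating all 25 pairs.
A + A = {-6, 0, 3, 4, 6, 9, 10, 12, 13, 14, 15, 16, 18}, so |A + A| = 13.
Step 2: Doubling constant K = |A + A|/|A| = 13/5 = 13/5 ≈ 2.6000.
Step 3: Plünnecke-Ruzsa gives |3A| ≤ K³·|A| = (2.6000)³ · 5 ≈ 87.8800.
Step 4: Compute 3A = A + A + A directly by enumerating all triples (a,b,c) ∈ A³; |3A| = 24.
Step 5: Check 24 ≤ 87.8800? Yes ✓.

K = 13/5, Plünnecke-Ruzsa bound K³|A| ≈ 87.8800, |3A| = 24, inequality holds.


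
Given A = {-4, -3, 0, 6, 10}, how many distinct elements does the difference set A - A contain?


A - A = {a - a' : a, a' ∈ A}; |A| = 5.
Bounds: 2|A|-1 ≤ |A - A| ≤ |A|² - |A| + 1, i.e. 9 ≤ |A - A| ≤ 21.
Note: 0 ∈ A - A always (from a - a). The set is symmetric: if d ∈ A - A then -d ∈ A - A.
Enumerate nonzero differences d = a - a' with a > a' (then include -d):
Positive differences: {1, 3, 4, 6, 9, 10, 13, 14}
Full difference set: {0} ∪ (positive diffs) ∪ (negative diffs).
|A - A| = 1 + 2·8 = 17 (matches direct enumeration: 17).

|A - A| = 17


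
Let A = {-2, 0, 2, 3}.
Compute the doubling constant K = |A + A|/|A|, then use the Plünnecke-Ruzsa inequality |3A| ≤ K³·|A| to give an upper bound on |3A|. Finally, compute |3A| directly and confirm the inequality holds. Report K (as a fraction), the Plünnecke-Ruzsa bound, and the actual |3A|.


|A| = 4.
Step 1: Compute A + A by enumerating all 16 pairs.
A + A = {-4, -2, 0, 1, 2, 3, 4, 5, 6}, so |A + A| = 9.
Step 2: Doubling constant K = |A + A|/|A| = 9/4 = 9/4 ≈ 2.2500.
Step 3: Plünnecke-Ruzsa gives |3A| ≤ K³·|A| = (2.2500)³ · 4 ≈ 45.5625.
Step 4: Compute 3A = A + A + A directly by enumerating all triples (a,b,c) ∈ A³; |3A| = 14.
Step 5: Check 14 ≤ 45.5625? Yes ✓.

K = 9/4, Plünnecke-Ruzsa bound K³|A| ≈ 45.5625, |3A| = 14, inequality holds.


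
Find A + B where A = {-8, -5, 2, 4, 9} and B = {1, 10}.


A + B = {a + b : a ∈ A, b ∈ B}.
Enumerate all |A|·|B| = 5·2 = 10 pairs (a, b) and collect distinct sums.
a = -8: -8+1=-7, -8+10=2
a = -5: -5+1=-4, -5+10=5
a = 2: 2+1=3, 2+10=12
a = 4: 4+1=5, 4+10=14
a = 9: 9+1=10, 9+10=19
Collecting distinct sums: A + B = {-7, -4, 2, 3, 5, 10, 12, 14, 19}
|A + B| = 9

A + B = {-7, -4, 2, 3, 5, 10, 12, 14, 19}


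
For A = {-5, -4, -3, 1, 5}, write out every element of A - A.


A - A = {a - a' : a, a' ∈ A}.
Compute a - a' for each ordered pair (a, a'):
a = -5: -5--5=0, -5--4=-1, -5--3=-2, -5-1=-6, -5-5=-10
a = -4: -4--5=1, -4--4=0, -4--3=-1, -4-1=-5, -4-5=-9
a = -3: -3--5=2, -3--4=1, -3--3=0, -3-1=-4, -3-5=-8
a = 1: 1--5=6, 1--4=5, 1--3=4, 1-1=0, 1-5=-4
a = 5: 5--5=10, 5--4=9, 5--3=8, 5-1=4, 5-5=0
Collecting distinct values (and noting 0 appears from a-a):
A - A = {-10, -9, -8, -6, -5, -4, -2, -1, 0, 1, 2, 4, 5, 6, 8, 9, 10}
|A - A| = 17

A - A = {-10, -9, -8, -6, -5, -4, -2, -1, 0, 1, 2, 4, 5, 6, 8, 9, 10}


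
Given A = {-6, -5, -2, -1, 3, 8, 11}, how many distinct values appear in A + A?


A + A = {a + a' : a, a' ∈ A}; |A| = 7.
General bounds: 2|A| - 1 ≤ |A + A| ≤ |A|(|A|+1)/2, i.e. 13 ≤ |A + A| ≤ 28.
Lower bound 2|A|-1 is attained iff A is an arithmetic progression.
Enumerate sums a + a' for a ≤ a' (symmetric, so this suffices):
a = -6: -6+-6=-12, -6+-5=-11, -6+-2=-8, -6+-1=-7, -6+3=-3, -6+8=2, -6+11=5
a = -5: -5+-5=-10, -5+-2=-7, -5+-1=-6, -5+3=-2, -5+8=3, -5+11=6
a = -2: -2+-2=-4, -2+-1=-3, -2+3=1, -2+8=6, -2+11=9
a = -1: -1+-1=-2, -1+3=2, -1+8=7, -1+11=10
a = 3: 3+3=6, 3+8=11, 3+11=14
a = 8: 8+8=16, 8+11=19
a = 11: 11+11=22
Distinct sums: {-12, -11, -10, -8, -7, -6, -4, -3, -2, 1, 2, 3, 5, 6, 7, 9, 10, 11, 14, 16, 19, 22}
|A + A| = 22

|A + A| = 22


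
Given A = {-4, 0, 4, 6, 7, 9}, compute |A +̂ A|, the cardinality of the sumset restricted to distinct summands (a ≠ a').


Restricted sumset: A +̂ A = {a + a' : a ∈ A, a' ∈ A, a ≠ a'}.
Equivalently, take A + A and drop any sum 2a that is achievable ONLY as a + a for a ∈ A (i.e. sums representable only with equal summands).
Enumerate pairs (a, a') with a < a' (symmetric, so each unordered pair gives one sum; this covers all a ≠ a'):
  -4 + 0 = -4
  -4 + 4 = 0
  -4 + 6 = 2
  -4 + 7 = 3
  -4 + 9 = 5
  0 + 4 = 4
  0 + 6 = 6
  0 + 7 = 7
  0 + 9 = 9
  4 + 6 = 10
  4 + 7 = 11
  4 + 9 = 13
  6 + 7 = 13
  6 + 9 = 15
  7 + 9 = 16
Collected distinct sums: {-4, 0, 2, 3, 4, 5, 6, 7, 9, 10, 11, 13, 15, 16}
|A +̂ A| = 14
(Reference bound: |A +̂ A| ≥ 2|A| - 3 for |A| ≥ 2, with |A| = 6 giving ≥ 9.)

|A +̂ A| = 14


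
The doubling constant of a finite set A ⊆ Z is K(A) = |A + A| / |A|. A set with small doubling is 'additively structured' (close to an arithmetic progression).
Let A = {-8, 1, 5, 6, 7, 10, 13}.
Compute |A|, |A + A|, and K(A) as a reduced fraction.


|A| = 7.
Compute A + A by enumerating all 49 pairs.
A + A = {-16, -7, -3, -2, -1, 2, 5, 6, 7, 8, 10, 11, 12, 13, 14, 15, 16, 17, 18, 19, 20, 23, 26}, so |A + A| = 23.
K = |A + A| / |A| = 23/7 (already in lowest terms) ≈ 3.2857.
Reference: AP of size 7 gives K = 13/7 ≈ 1.8571; a fully generic set of size 7 gives K ≈ 4.0000.

|A| = 7, |A + A| = 23, K = 23/7.


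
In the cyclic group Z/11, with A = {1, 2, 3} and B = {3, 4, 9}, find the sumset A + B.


Work in Z/11Z: reduce every sum a + b modulo 11.
Enumerate all 9 pairs:
a = 1: 1+3=4, 1+4=5, 1+9=10
a = 2: 2+3=5, 2+4=6, 2+9=0
a = 3: 3+3=6, 3+4=7, 3+9=1
Distinct residues collected: {0, 1, 4, 5, 6, 7, 10}
|A + B| = 7 (out of 11 total residues).

A + B = {0, 1, 4, 5, 6, 7, 10}


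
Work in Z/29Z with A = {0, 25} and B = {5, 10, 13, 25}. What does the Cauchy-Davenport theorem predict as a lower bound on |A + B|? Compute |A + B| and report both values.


Cauchy-Davenport: |A + B| ≥ min(p, |A| + |B| - 1) for A, B nonempty in Z/pZ.
|A| = 2, |B| = 4, p = 29.
CD lower bound = min(29, 2 + 4 - 1) = min(29, 5) = 5.
Compute A + B mod 29 directly:
a = 0: 0+5=5, 0+10=10, 0+13=13, 0+25=25
a = 25: 25+5=1, 25+10=6, 25+13=9, 25+25=21
A + B = {1, 5, 6, 9, 10, 13, 21, 25}, so |A + B| = 8.
Verify: 8 ≥ 5? Yes ✓.

CD lower bound = 5, actual |A + B| = 8.


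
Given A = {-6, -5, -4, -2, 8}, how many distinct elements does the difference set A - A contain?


A - A = {a - a' : a, a' ∈ A}; |A| = 5.
Bounds: 2|A|-1 ≤ |A - A| ≤ |A|² - |A| + 1, i.e. 9 ≤ |A - A| ≤ 21.
Note: 0 ∈ A - A always (from a - a). The set is symmetric: if d ∈ A - A then -d ∈ A - A.
Enumerate nonzero differences d = a - a' with a > a' (then include -d):
Positive differences: {1, 2, 3, 4, 10, 12, 13, 14}
Full difference set: {0} ∪ (positive diffs) ∪ (negative diffs).
|A - A| = 1 + 2·8 = 17 (matches direct enumeration: 17).

|A - A| = 17


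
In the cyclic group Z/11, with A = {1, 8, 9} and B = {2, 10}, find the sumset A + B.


Work in Z/11Z: reduce every sum a + b modulo 11.
Enumerate all 6 pairs:
a = 1: 1+2=3, 1+10=0
a = 8: 8+2=10, 8+10=7
a = 9: 9+2=0, 9+10=8
Distinct residues collected: {0, 3, 7, 8, 10}
|A + B| = 5 (out of 11 total residues).

A + B = {0, 3, 7, 8, 10}


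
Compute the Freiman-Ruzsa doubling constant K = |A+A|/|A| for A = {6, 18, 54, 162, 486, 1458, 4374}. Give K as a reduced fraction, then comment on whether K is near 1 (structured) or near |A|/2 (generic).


|A| = 7.
Compute A + A by enumerating all 49 pairs.
A + A = {12, 24, 36, 60, 72, 108, 168, 180, 216, 324, 492, 504, 540, 648, 972, 1464, 1476, 1512, 1620, 1944, 2916, 4380, 4392, 4428, 4536, 4860, 5832, 8748}, so |A + A| = 28.
K = |A + A| / |A| = 28/7 = 4/1 ≈ 4.0000.
Reference: AP of size 7 gives K = 13/7 ≈ 1.8571; a fully generic set of size 7 gives K ≈ 4.0000.

|A| = 7, |A + A| = 28, K = 28/7 = 4/1.


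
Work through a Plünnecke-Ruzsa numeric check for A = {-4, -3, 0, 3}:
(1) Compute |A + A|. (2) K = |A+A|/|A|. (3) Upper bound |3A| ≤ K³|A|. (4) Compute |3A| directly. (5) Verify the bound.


|A| = 4.
Step 1: Compute A + A by enumerating all 16 pairs.
A + A = {-8, -7, -6, -4, -3, -1, 0, 3, 6}, so |A + A| = 9.
Step 2: Doubling constant K = |A + A|/|A| = 9/4 = 9/4 ≈ 2.2500.
Step 3: Plünnecke-Ruzsa gives |3A| ≤ K³·|A| = (2.2500)³ · 4 ≈ 45.5625.
Step 4: Compute 3A = A + A + A directly by enumerating all triples (a,b,c) ∈ A³; |3A| = 16.
Step 5: Check 16 ≤ 45.5625? Yes ✓.

K = 9/4, Plünnecke-Ruzsa bound K³|A| ≈ 45.5625, |3A| = 16, inequality holds.


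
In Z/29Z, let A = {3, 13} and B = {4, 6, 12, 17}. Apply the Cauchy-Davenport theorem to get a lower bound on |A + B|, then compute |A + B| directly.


Cauchy-Davenport: |A + B| ≥ min(p, |A| + |B| - 1) for A, B nonempty in Z/pZ.
|A| = 2, |B| = 4, p = 29.
CD lower bound = min(29, 2 + 4 - 1) = min(29, 5) = 5.
Compute A + B mod 29 directly:
a = 3: 3+4=7, 3+6=9, 3+12=15, 3+17=20
a = 13: 13+4=17, 13+6=19, 13+12=25, 13+17=1
A + B = {1, 7, 9, 15, 17, 19, 20, 25}, so |A + B| = 8.
Verify: 8 ≥ 5? Yes ✓.

CD lower bound = 5, actual |A + B| = 8.


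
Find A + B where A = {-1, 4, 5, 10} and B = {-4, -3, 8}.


A + B = {a + b : a ∈ A, b ∈ B}.
Enumerate all |A|·|B| = 4·3 = 12 pairs (a, b) and collect distinct sums.
a = -1: -1+-4=-5, -1+-3=-4, -1+8=7
a = 4: 4+-4=0, 4+-3=1, 4+8=12
a = 5: 5+-4=1, 5+-3=2, 5+8=13
a = 10: 10+-4=6, 10+-3=7, 10+8=18
Collecting distinct sums: A + B = {-5, -4, 0, 1, 2, 6, 7, 12, 13, 18}
|A + B| = 10

A + B = {-5, -4, 0, 1, 2, 6, 7, 12, 13, 18}


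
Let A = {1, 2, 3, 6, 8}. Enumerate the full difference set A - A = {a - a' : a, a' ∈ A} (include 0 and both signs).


A - A = {a - a' : a, a' ∈ A}.
Compute a - a' for each ordered pair (a, a'):
a = 1: 1-1=0, 1-2=-1, 1-3=-2, 1-6=-5, 1-8=-7
a = 2: 2-1=1, 2-2=0, 2-3=-1, 2-6=-4, 2-8=-6
a = 3: 3-1=2, 3-2=1, 3-3=0, 3-6=-3, 3-8=-5
a = 6: 6-1=5, 6-2=4, 6-3=3, 6-6=0, 6-8=-2
a = 8: 8-1=7, 8-2=6, 8-3=5, 8-6=2, 8-8=0
Collecting distinct values (and noting 0 appears from a-a):
A - A = {-7, -6, -5, -4, -3, -2, -1, 0, 1, 2, 3, 4, 5, 6, 7}
|A - A| = 15

A - A = {-7, -6, -5, -4, -3, -2, -1, 0, 1, 2, 3, 4, 5, 6, 7}


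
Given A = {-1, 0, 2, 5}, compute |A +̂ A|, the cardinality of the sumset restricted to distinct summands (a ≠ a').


Restricted sumset: A +̂ A = {a + a' : a ∈ A, a' ∈ A, a ≠ a'}.
Equivalently, take A + A and drop any sum 2a that is achievable ONLY as a + a for a ∈ A (i.e. sums representable only with equal summands).
Enumerate pairs (a, a') with a < a' (symmetric, so each unordered pair gives one sum; this covers all a ≠ a'):
  -1 + 0 = -1
  -1 + 2 = 1
  -1 + 5 = 4
  0 + 2 = 2
  0 + 5 = 5
  2 + 5 = 7
Collected distinct sums: {-1, 1, 2, 4, 5, 7}
|A +̂ A| = 6
(Reference bound: |A +̂ A| ≥ 2|A| - 3 for |A| ≥ 2, with |A| = 4 giving ≥ 5.)

|A +̂ A| = 6


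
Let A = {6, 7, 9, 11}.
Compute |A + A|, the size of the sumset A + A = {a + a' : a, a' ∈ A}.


A + A = {a + a' : a, a' ∈ A}; |A| = 4.
General bounds: 2|A| - 1 ≤ |A + A| ≤ |A|(|A|+1)/2, i.e. 7 ≤ |A + A| ≤ 10.
Lower bound 2|A|-1 is attained iff A is an arithmetic progression.
Enumerate sums a + a' for a ≤ a' (symmetric, so this suffices):
a = 6: 6+6=12, 6+7=13, 6+9=15, 6+11=17
a = 7: 7+7=14, 7+9=16, 7+11=18
a = 9: 9+9=18, 9+11=20
a = 11: 11+11=22
Distinct sums: {12, 13, 14, 15, 16, 17, 18, 20, 22}
|A + A| = 9

|A + A| = 9


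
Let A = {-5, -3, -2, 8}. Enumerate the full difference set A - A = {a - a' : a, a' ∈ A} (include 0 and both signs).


A - A = {a - a' : a, a' ∈ A}.
Compute a - a' for each ordered pair (a, a'):
a = -5: -5--5=0, -5--3=-2, -5--2=-3, -5-8=-13
a = -3: -3--5=2, -3--3=0, -3--2=-1, -3-8=-11
a = -2: -2--5=3, -2--3=1, -2--2=0, -2-8=-10
a = 8: 8--5=13, 8--3=11, 8--2=10, 8-8=0
Collecting distinct values (and noting 0 appears from a-a):
A - A = {-13, -11, -10, -3, -2, -1, 0, 1, 2, 3, 10, 11, 13}
|A - A| = 13

A - A = {-13, -11, -10, -3, -2, -1, 0, 1, 2, 3, 10, 11, 13}


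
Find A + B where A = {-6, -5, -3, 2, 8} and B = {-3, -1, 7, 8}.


A + B = {a + b : a ∈ A, b ∈ B}.
Enumerate all |A|·|B| = 5·4 = 20 pairs (a, b) and collect distinct sums.
a = -6: -6+-3=-9, -6+-1=-7, -6+7=1, -6+8=2
a = -5: -5+-3=-8, -5+-1=-6, -5+7=2, -5+8=3
a = -3: -3+-3=-6, -3+-1=-4, -3+7=4, -3+8=5
a = 2: 2+-3=-1, 2+-1=1, 2+7=9, 2+8=10
a = 8: 8+-3=5, 8+-1=7, 8+7=15, 8+8=16
Collecting distinct sums: A + B = {-9, -8, -7, -6, -4, -1, 1, 2, 3, 4, 5, 7, 9, 10, 15, 16}
|A + B| = 16

A + B = {-9, -8, -7, -6, -4, -1, 1, 2, 3, 4, 5, 7, 9, 10, 15, 16}


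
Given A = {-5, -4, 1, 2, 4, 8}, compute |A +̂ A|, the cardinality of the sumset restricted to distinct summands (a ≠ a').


Restricted sumset: A +̂ A = {a + a' : a ∈ A, a' ∈ A, a ≠ a'}.
Equivalently, take A + A and drop any sum 2a that is achievable ONLY as a + a for a ∈ A (i.e. sums representable only with equal summands).
Enumerate pairs (a, a') with a < a' (symmetric, so each unordered pair gives one sum; this covers all a ≠ a'):
  -5 + -4 = -9
  -5 + 1 = -4
  -5 + 2 = -3
  -5 + 4 = -1
  -5 + 8 = 3
  -4 + 1 = -3
  -4 + 2 = -2
  -4 + 4 = 0
  -4 + 8 = 4
  1 + 2 = 3
  1 + 4 = 5
  1 + 8 = 9
  2 + 4 = 6
  2 + 8 = 10
  4 + 8 = 12
Collected distinct sums: {-9, -4, -3, -2, -1, 0, 3, 4, 5, 6, 9, 10, 12}
|A +̂ A| = 13
(Reference bound: |A +̂ A| ≥ 2|A| - 3 for |A| ≥ 2, with |A| = 6 giving ≥ 9.)

|A +̂ A| = 13


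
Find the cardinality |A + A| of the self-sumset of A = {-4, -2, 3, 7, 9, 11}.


A + A = {a + a' : a, a' ∈ A}; |A| = 6.
General bounds: 2|A| - 1 ≤ |A + A| ≤ |A|(|A|+1)/2, i.e. 11 ≤ |A + A| ≤ 21.
Lower bound 2|A|-1 is attained iff A is an arithmetic progression.
Enumerate sums a + a' for a ≤ a' (symmetric, so this suffices):
a = -4: -4+-4=-8, -4+-2=-6, -4+3=-1, -4+7=3, -4+9=5, -4+11=7
a = -2: -2+-2=-4, -2+3=1, -2+7=5, -2+9=7, -2+11=9
a = 3: 3+3=6, 3+7=10, 3+9=12, 3+11=14
a = 7: 7+7=14, 7+9=16, 7+11=18
a = 9: 9+9=18, 9+11=20
a = 11: 11+11=22
Distinct sums: {-8, -6, -4, -1, 1, 3, 5, 6, 7, 9, 10, 12, 14, 16, 18, 20, 22}
|A + A| = 17

|A + A| = 17


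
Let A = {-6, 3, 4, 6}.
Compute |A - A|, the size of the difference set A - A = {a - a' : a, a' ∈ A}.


A - A = {a - a' : a, a' ∈ A}; |A| = 4.
Bounds: 2|A|-1 ≤ |A - A| ≤ |A|² - |A| + 1, i.e. 7 ≤ |A - A| ≤ 13.
Note: 0 ∈ A - A always (from a - a). The set is symmetric: if d ∈ A - A then -d ∈ A - A.
Enumerate nonzero differences d = a - a' with a > a' (then include -d):
Positive differences: {1, 2, 3, 9, 10, 12}
Full difference set: {0} ∪ (positive diffs) ∪ (negative diffs).
|A - A| = 1 + 2·6 = 13 (matches direct enumeration: 13).

|A - A| = 13


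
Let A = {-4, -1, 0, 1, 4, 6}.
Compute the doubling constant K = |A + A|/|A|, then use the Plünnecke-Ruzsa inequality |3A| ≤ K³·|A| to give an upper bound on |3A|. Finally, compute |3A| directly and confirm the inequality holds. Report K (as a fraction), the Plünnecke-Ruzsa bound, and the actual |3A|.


|A| = 6.
Step 1: Compute A + A by enumerating all 36 pairs.
A + A = {-8, -5, -4, -3, -2, -1, 0, 1, 2, 3, 4, 5, 6, 7, 8, 10, 12}, so |A + A| = 17.
Step 2: Doubling constant K = |A + A|/|A| = 17/6 = 17/6 ≈ 2.8333.
Step 3: Plünnecke-Ruzsa gives |3A| ≤ K³·|A| = (2.8333)³ · 6 ≈ 136.4722.
Step 4: Compute 3A = A + A + A directly by enumerating all triples (a,b,c) ∈ A³; |3A| = 27.
Step 5: Check 27 ≤ 136.4722? Yes ✓.

K = 17/6, Plünnecke-Ruzsa bound K³|A| ≈ 136.4722, |3A| = 27, inequality holds.


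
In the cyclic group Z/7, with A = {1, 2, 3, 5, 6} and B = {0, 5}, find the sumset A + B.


Work in Z/7Z: reduce every sum a + b modulo 7.
Enumerate all 10 pairs:
a = 1: 1+0=1, 1+5=6
a = 2: 2+0=2, 2+5=0
a = 3: 3+0=3, 3+5=1
a = 5: 5+0=5, 5+5=3
a = 6: 6+0=6, 6+5=4
Distinct residues collected: {0, 1, 2, 3, 4, 5, 6}
|A + B| = 7 (out of 7 total residues).

A + B = {0, 1, 2, 3, 4, 5, 6}


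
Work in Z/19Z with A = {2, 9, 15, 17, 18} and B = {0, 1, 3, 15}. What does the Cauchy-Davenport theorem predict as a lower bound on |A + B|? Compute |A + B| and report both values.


Cauchy-Davenport: |A + B| ≥ min(p, |A| + |B| - 1) for A, B nonempty in Z/pZ.
|A| = 5, |B| = 4, p = 19.
CD lower bound = min(19, 5 + 4 - 1) = min(19, 8) = 8.
Compute A + B mod 19 directly:
a = 2: 2+0=2, 2+1=3, 2+3=5, 2+15=17
a = 9: 9+0=9, 9+1=10, 9+3=12, 9+15=5
a = 15: 15+0=15, 15+1=16, 15+3=18, 15+15=11
a = 17: 17+0=17, 17+1=18, 17+3=1, 17+15=13
a = 18: 18+0=18, 18+1=0, 18+3=2, 18+15=14
A + B = {0, 1, 2, 3, 5, 9, 10, 11, 12, 13, 14, 15, 16, 17, 18}, so |A + B| = 15.
Verify: 15 ≥ 8? Yes ✓.

CD lower bound = 8, actual |A + B| = 15.


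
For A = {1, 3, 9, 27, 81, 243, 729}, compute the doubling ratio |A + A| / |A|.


|A| = 7.
Compute A + A by enumerating all 49 pairs.
A + A = {2, 4, 6, 10, 12, 18, 28, 30, 36, 54, 82, 84, 90, 108, 162, 244, 246, 252, 270, 324, 486, 730, 732, 738, 756, 810, 972, 1458}, so |A + A| = 28.
K = |A + A| / |A| = 28/7 = 4/1 ≈ 4.0000.
Reference: AP of size 7 gives K = 13/7 ≈ 1.8571; a fully generic set of size 7 gives K ≈ 4.0000.

|A| = 7, |A + A| = 28, K = 28/7 = 4/1.


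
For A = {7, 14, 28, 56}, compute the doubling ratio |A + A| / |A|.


|A| = 4.
Compute A + A by enumerating all 16 pairs.
A + A = {14, 21, 28, 35, 42, 56, 63, 70, 84, 112}, so |A + A| = 10.
K = |A + A| / |A| = 10/4 = 5/2 ≈ 2.5000.
Reference: AP of size 4 gives K = 7/4 ≈ 1.7500; a fully generic set of size 4 gives K ≈ 2.5000.

|A| = 4, |A + A| = 10, K = 10/4 = 5/2.


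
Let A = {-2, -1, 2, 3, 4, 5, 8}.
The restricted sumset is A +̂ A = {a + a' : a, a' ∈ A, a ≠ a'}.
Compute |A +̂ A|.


Restricted sumset: A +̂ A = {a + a' : a ∈ A, a' ∈ A, a ≠ a'}.
Equivalently, take A + A and drop any sum 2a that is achievable ONLY as a + a for a ∈ A (i.e. sums representable only with equal summands).
Enumerate pairs (a, a') with a < a' (symmetric, so each unordered pair gives one sum; this covers all a ≠ a'):
  -2 + -1 = -3
  -2 + 2 = 0
  -2 + 3 = 1
  -2 + 4 = 2
  -2 + 5 = 3
  -2 + 8 = 6
  -1 + 2 = 1
  -1 + 3 = 2
  -1 + 4 = 3
  -1 + 5 = 4
  -1 + 8 = 7
  2 + 3 = 5
  2 + 4 = 6
  2 + 5 = 7
  2 + 8 = 10
  3 + 4 = 7
  3 + 5 = 8
  3 + 8 = 11
  4 + 5 = 9
  4 + 8 = 12
  5 + 8 = 13
Collected distinct sums: {-3, 0, 1, 2, 3, 4, 5, 6, 7, 8, 9, 10, 11, 12, 13}
|A +̂ A| = 15
(Reference bound: |A +̂ A| ≥ 2|A| - 3 for |A| ≥ 2, with |A| = 7 giving ≥ 11.)

|A +̂ A| = 15


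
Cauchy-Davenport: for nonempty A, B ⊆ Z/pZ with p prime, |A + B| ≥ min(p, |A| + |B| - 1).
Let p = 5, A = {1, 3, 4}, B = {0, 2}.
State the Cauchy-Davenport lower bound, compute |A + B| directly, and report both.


Cauchy-Davenport: |A + B| ≥ min(p, |A| + |B| - 1) for A, B nonempty in Z/pZ.
|A| = 3, |B| = 2, p = 5.
CD lower bound = min(5, 3 + 2 - 1) = min(5, 4) = 4.
Compute A + B mod 5 directly:
a = 1: 1+0=1, 1+2=3
a = 3: 3+0=3, 3+2=0
a = 4: 4+0=4, 4+2=1
A + B = {0, 1, 3, 4}, so |A + B| = 4.
Verify: 4 ≥ 4? Yes ✓.

CD lower bound = 4, actual |A + B| = 4.


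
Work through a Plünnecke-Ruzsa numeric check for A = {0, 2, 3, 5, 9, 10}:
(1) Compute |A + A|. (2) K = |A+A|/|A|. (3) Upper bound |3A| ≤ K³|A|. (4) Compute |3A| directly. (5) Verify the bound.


|A| = 6.
Step 1: Compute A + A by enumerating all 36 pairs.
A + A = {0, 2, 3, 4, 5, 6, 7, 8, 9, 10, 11, 12, 13, 14, 15, 18, 19, 20}, so |A + A| = 18.
Step 2: Doubling constant K = |A + A|/|A| = 18/6 = 18/6 ≈ 3.0000.
Step 3: Plünnecke-Ruzsa gives |3A| ≤ K³·|A| = (3.0000)³ · 6 ≈ 162.0000.
Step 4: Compute 3A = A + A + A directly by enumerating all triples (a,b,c) ∈ A³; |3A| = 29.
Step 5: Check 29 ≤ 162.0000? Yes ✓.

K = 18/6, Plünnecke-Ruzsa bound K³|A| ≈ 162.0000, |3A| = 29, inequality holds.


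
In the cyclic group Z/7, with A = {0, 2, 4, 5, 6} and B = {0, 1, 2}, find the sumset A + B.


Work in Z/7Z: reduce every sum a + b modulo 7.
Enumerate all 15 pairs:
a = 0: 0+0=0, 0+1=1, 0+2=2
a = 2: 2+0=2, 2+1=3, 2+2=4
a = 4: 4+0=4, 4+1=5, 4+2=6
a = 5: 5+0=5, 5+1=6, 5+2=0
a = 6: 6+0=6, 6+1=0, 6+2=1
Distinct residues collected: {0, 1, 2, 3, 4, 5, 6}
|A + B| = 7 (out of 7 total residues).

A + B = {0, 1, 2, 3, 4, 5, 6}


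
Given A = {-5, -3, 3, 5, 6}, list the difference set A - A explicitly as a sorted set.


A - A = {a - a' : a, a' ∈ A}.
Compute a - a' for each ordered pair (a, a'):
a = -5: -5--5=0, -5--3=-2, -5-3=-8, -5-5=-10, -5-6=-11
a = -3: -3--5=2, -3--3=0, -3-3=-6, -3-5=-8, -3-6=-9
a = 3: 3--5=8, 3--3=6, 3-3=0, 3-5=-2, 3-6=-3
a = 5: 5--5=10, 5--3=8, 5-3=2, 5-5=0, 5-6=-1
a = 6: 6--5=11, 6--3=9, 6-3=3, 6-5=1, 6-6=0
Collecting distinct values (and noting 0 appears from a-a):
A - A = {-11, -10, -9, -8, -6, -3, -2, -1, 0, 1, 2, 3, 6, 8, 9, 10, 11}
|A - A| = 17

A - A = {-11, -10, -9, -8, -6, -3, -2, -1, 0, 1, 2, 3, 6, 8, 9, 10, 11}


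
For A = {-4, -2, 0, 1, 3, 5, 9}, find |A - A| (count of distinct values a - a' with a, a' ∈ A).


A - A = {a - a' : a, a' ∈ A}; |A| = 7.
Bounds: 2|A|-1 ≤ |A - A| ≤ |A|² - |A| + 1, i.e. 13 ≤ |A - A| ≤ 43.
Note: 0 ∈ A - A always (from a - a). The set is symmetric: if d ∈ A - A then -d ∈ A - A.
Enumerate nonzero differences d = a - a' with a > a' (then include -d):
Positive differences: {1, 2, 3, 4, 5, 6, 7, 8, 9, 11, 13}
Full difference set: {0} ∪ (positive diffs) ∪ (negative diffs).
|A - A| = 1 + 2·11 = 23 (matches direct enumeration: 23).

|A - A| = 23


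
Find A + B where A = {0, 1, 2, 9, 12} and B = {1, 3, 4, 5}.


A + B = {a + b : a ∈ A, b ∈ B}.
Enumerate all |A|·|B| = 5·4 = 20 pairs (a, b) and collect distinct sums.
a = 0: 0+1=1, 0+3=3, 0+4=4, 0+5=5
a = 1: 1+1=2, 1+3=4, 1+4=5, 1+5=6
a = 2: 2+1=3, 2+3=5, 2+4=6, 2+5=7
a = 9: 9+1=10, 9+3=12, 9+4=13, 9+5=14
a = 12: 12+1=13, 12+3=15, 12+4=16, 12+5=17
Collecting distinct sums: A + B = {1, 2, 3, 4, 5, 6, 7, 10, 12, 13, 14, 15, 16, 17}
|A + B| = 14

A + B = {1, 2, 3, 4, 5, 6, 7, 10, 12, 13, 14, 15, 16, 17}


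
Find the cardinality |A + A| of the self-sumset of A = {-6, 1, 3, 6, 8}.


A + A = {a + a' : a, a' ∈ A}; |A| = 5.
General bounds: 2|A| - 1 ≤ |A + A| ≤ |A|(|A|+1)/2, i.e. 9 ≤ |A + A| ≤ 15.
Lower bound 2|A|-1 is attained iff A is an arithmetic progression.
Enumerate sums a + a' for a ≤ a' (symmetric, so this suffices):
a = -6: -6+-6=-12, -6+1=-5, -6+3=-3, -6+6=0, -6+8=2
a = 1: 1+1=2, 1+3=4, 1+6=7, 1+8=9
a = 3: 3+3=6, 3+6=9, 3+8=11
a = 6: 6+6=12, 6+8=14
a = 8: 8+8=16
Distinct sums: {-12, -5, -3, 0, 2, 4, 6, 7, 9, 11, 12, 14, 16}
|A + A| = 13

|A + A| = 13


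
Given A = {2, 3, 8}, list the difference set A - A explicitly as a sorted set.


A - A = {a - a' : a, a' ∈ A}.
Compute a - a' for each ordered pair (a, a'):
a = 2: 2-2=0, 2-3=-1, 2-8=-6
a = 3: 3-2=1, 3-3=0, 3-8=-5
a = 8: 8-2=6, 8-3=5, 8-8=0
Collecting distinct values (and noting 0 appears from a-a):
A - A = {-6, -5, -1, 0, 1, 5, 6}
|A - A| = 7

A - A = {-6, -5, -1, 0, 1, 5, 6}


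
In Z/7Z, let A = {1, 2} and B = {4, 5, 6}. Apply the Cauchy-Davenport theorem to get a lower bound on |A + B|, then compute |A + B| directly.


Cauchy-Davenport: |A + B| ≥ min(p, |A| + |B| - 1) for A, B nonempty in Z/pZ.
|A| = 2, |B| = 3, p = 7.
CD lower bound = min(7, 2 + 3 - 1) = min(7, 4) = 4.
Compute A + B mod 7 directly:
a = 1: 1+4=5, 1+5=6, 1+6=0
a = 2: 2+4=6, 2+5=0, 2+6=1
A + B = {0, 1, 5, 6}, so |A + B| = 4.
Verify: 4 ≥ 4? Yes ✓.

CD lower bound = 4, actual |A + B| = 4.


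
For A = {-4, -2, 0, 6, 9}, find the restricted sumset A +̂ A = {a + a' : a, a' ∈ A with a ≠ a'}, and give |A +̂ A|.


Restricted sumset: A +̂ A = {a + a' : a ∈ A, a' ∈ A, a ≠ a'}.
Equivalently, take A + A and drop any sum 2a that is achievable ONLY as a + a for a ∈ A (i.e. sums representable only with equal summands).
Enumerate pairs (a, a') with a < a' (symmetric, so each unordered pair gives one sum; this covers all a ≠ a'):
  -4 + -2 = -6
  -4 + 0 = -4
  -4 + 6 = 2
  -4 + 9 = 5
  -2 + 0 = -2
  -2 + 6 = 4
  -2 + 9 = 7
  0 + 6 = 6
  0 + 9 = 9
  6 + 9 = 15
Collected distinct sums: {-6, -4, -2, 2, 4, 5, 6, 7, 9, 15}
|A +̂ A| = 10
(Reference bound: |A +̂ A| ≥ 2|A| - 3 for |A| ≥ 2, with |A| = 5 giving ≥ 7.)

|A +̂ A| = 10
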